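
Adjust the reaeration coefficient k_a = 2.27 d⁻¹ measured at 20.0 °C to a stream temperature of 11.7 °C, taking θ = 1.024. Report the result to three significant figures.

k_a(T₂) = k_a(T₁) · θ^(T₂−T₁) = 2.27 × 1.024^(11.7−20.0)
= 2.27 × 1.024^-8.30 = 2.27 × 0.8213 = 1.864 d⁻¹.

k_a ≈ 1.86 d⁻¹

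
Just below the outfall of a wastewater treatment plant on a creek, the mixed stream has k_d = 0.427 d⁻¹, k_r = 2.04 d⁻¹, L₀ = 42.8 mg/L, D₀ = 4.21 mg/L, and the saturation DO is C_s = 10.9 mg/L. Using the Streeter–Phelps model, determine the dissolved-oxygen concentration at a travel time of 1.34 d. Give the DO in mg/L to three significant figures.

k_d L₀/(k_r−k_d) = 0.427×42.8/(2.04−0.427) = 18.28/1.613 = 11.33 mg/L.
e^(−k_d t) = e^(−0.427×1.340) = 0.5643; e^(−k_r t) = e^(−2.04×1.340) = 0.06498.
D = 11.33 × (0.5643 − 0.06498) + 4.21 × 0.06498 = 5.657 + 0.2736 = 5.931 mg/L.
DO = C_s − D = 10.9 − 5.931 = 4.969 mg/L.

DO ≈ 4.97 mg/L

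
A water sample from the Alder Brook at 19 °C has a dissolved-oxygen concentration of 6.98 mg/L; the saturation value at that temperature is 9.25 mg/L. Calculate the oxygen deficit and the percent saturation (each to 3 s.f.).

D = C_s − C = 9.25 − 6.98 = 2.27 mg/L.
% saturation = 6.98/9.25 × 100 = 75.5 %.

D ≈ 2.27 mg/L; 75.5 % saturation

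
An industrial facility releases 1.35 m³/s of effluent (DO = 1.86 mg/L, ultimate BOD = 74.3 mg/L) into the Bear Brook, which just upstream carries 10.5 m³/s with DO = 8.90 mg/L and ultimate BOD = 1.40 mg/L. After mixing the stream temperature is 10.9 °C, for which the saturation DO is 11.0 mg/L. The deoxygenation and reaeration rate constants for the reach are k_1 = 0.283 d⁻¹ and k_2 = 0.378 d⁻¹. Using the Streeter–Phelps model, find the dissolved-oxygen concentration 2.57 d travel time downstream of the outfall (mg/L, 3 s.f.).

DO ≈ 6.88 mg/L

Mixed DO = (10.5×8.90 + 1.35×1.86)/(10.5+1.35) = 95.96/11.85 = 8.098 mg/L.
Mixed L₀ = (10.5×1.40 + 1.35×74.3)/(11.85) = 115.0/11.85 = 9.705 mg/L.
Initial deficit D₀ = C_s − DO₀ = 11.0 − 8.098 = 2.902 mg/L.
D(2.57) = [0.283×9.705/(0.378−0.283)](e^(−0.283×2.57) − e^(−0.378×2.57)) + 2.902 e^(−0.378×2.57)
= 28.91 × (0.4832 − 0.3785) + 2.902 × 0.3785 = 4.125 mg/L.
DO = 11.0 − 4.125 = 6.875 mg/L.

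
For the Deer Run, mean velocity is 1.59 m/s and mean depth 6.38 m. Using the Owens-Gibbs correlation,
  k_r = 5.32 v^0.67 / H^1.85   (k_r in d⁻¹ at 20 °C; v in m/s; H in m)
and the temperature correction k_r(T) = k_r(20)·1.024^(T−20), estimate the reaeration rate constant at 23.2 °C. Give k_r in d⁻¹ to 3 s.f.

k_r(20) = 5.32 × 1.59^0.67 / 6.38^1.85 = 5.32 × 1.364 / 30.83 = 0.2355 d⁻¹.
k_r(23.2) = 0.2355 × 1.024^(23.2−20) = 0.2355 × 1.079 = 0.2540 d⁻¹.

k_r ≈ 0.254 d⁻¹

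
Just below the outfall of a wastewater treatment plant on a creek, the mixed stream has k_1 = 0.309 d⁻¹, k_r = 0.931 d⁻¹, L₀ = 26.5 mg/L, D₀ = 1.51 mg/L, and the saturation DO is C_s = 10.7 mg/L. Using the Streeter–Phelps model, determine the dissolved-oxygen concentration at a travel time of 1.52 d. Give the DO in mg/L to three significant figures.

k_1 L₀/(k_r−k_1) = 0.309×26.5/(0.931−0.309) = 8.188/0.6220 = 13.16 mg/L.
e^(−k_1 t) = e^(−0.309×1.520) = 0.6252; e^(−k_r t) = e^(−0.931×1.520) = 0.2429.
D = 13.16 × (0.6252 − 0.2429) + 1.51 × 0.2429 = 5.033 + 0.3668 = 5.400 mg/L.
DO = C_s − D = 10.7 − 5.400 = 5.300 mg/L.

DO ≈ 5.30 mg/L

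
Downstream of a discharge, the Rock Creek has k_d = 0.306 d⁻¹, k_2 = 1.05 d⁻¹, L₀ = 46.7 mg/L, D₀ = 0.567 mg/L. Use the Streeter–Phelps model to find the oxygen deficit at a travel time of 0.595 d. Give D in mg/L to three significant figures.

k_d L₀/(k_2−k_d) = 0.306×46.7/(1.05−0.306) = 14.29/0.7440 = 19.21 mg/L.
e^(−k_d t) = e^(−0.306×0.5950) = 0.8335; e^(−k_2 t) = e^(−1.05×0.5950) = 0.5354.
D = 19.21 × (0.8335 − 0.5354) + 0.567 × 0.5354 = 5.727 + 0.3036 = 6.030 mg/L.

D ≈ 6.03 mg/L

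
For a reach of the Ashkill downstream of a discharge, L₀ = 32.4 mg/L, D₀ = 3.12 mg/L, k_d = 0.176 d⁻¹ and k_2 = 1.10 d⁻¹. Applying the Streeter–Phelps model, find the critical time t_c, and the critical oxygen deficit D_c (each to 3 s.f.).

t_c ≈ 1.22 d; D_c ≈ 4.18 mg/L

With k_2/k_d = 6.250 and 1 − D₀(k_2−k_d)/(k_d L₀) = 0.4944,
t_c = ln(6.250 × 0.4944) / (1.10 − 0.176) = ln(3.090) / 0.9240 = 1.128/0.9240 = 1.221 d.
D_c = (k_d/k_2) L₀ e^(−k_d t_c) = (0.176/1.10) × 32.4 × e^(−0.176×1.221) = 0.1600 × 32.4 × 0.8066 = 4.182 mg/L.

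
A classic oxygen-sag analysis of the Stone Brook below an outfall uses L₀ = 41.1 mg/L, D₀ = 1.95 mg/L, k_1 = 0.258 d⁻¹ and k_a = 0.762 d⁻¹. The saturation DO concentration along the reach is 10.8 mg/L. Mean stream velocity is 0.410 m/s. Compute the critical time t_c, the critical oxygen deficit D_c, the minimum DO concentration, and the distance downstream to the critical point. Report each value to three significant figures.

t_c ≈ 1.96 d; D_c ≈ 8.40 mg/L; min DO ≈ 2.40 mg/L; x_c ≈ 69.3 km

t_c = [1/(k_a−k_1)] ln[(k_a/k_1)(1 − D₀(k_a−k_1)/(k_1 L₀))]
= [1/(0.762−0.258)] ln[(0.762/0.258)(1 − 1.95×0.5040/(0.258×41.1))]
= (1/0.5040) ln[2.953 × 0.9073] = 1.984 × ln(2.680) = 1.984 × 0.9857 = 1.956 d.
D_c = (k_1/k_a) L₀ e^(−k_1 t_c) = (0.258/0.762) × 41.1 × e^(−0.258×1.956) = 0.3386 × 41.1 × 0.6037 = 8.402 mg/L.
Minimum DO = C_s − D_c = 10.8 − 8.402 = 2.398 mg/L.
x_c = v t_c = 0.410 m/s × 1.956 d × 86400 s/d = 69280 m ≈ 69.3 km.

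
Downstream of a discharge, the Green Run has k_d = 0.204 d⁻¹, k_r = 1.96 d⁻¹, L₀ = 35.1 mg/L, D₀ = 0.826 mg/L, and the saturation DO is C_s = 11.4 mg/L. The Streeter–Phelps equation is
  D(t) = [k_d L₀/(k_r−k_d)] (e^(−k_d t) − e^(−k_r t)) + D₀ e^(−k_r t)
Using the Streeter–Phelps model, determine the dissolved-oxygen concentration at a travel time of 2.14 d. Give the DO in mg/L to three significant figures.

DO ≈ 8.81 mg/L

k_d L₀/(k_r−k_d) = 0.204×35.1/(1.96−0.204) = 7.160/1.756 = 4.078 mg/L.
e^(−k_d t) = e^(−0.204×2.140) = 0.6463; e^(−k_r t) = e^(−1.96×2.140) = 0.01508.
D = 4.078 × (0.6463 − 0.01508) + 0.826 × 0.01508 = 2.574 + 0.01246 = 2.586 mg/L.
DO = C_s − D = 11.4 − 2.586 = 8.814 mg/L.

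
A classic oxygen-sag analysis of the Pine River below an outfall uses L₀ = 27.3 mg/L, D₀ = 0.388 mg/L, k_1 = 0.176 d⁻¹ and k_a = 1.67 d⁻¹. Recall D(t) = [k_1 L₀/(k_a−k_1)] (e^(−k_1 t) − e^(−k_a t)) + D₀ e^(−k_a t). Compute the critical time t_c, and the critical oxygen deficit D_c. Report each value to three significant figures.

t_c = [1/(k_a−k_1)] ln[(k_a/k_1)(1 − D₀(k_a−k_1)/(k_1 L₀))]
= [1/(1.67−0.176)] ln[(1.67/0.176)(1 − 0.388×1.494/(0.176×27.3))]
= (1/1.494) ln[9.489 × 0.8794] = 0.6693 × ln(8.344) = 0.6693 × 2.122 = 1.420 d.
D_c = (k_1/k_a) L₀ e^(−k_1 t_c) = (0.176/1.67) × 27.3 × e^(−0.176×1.420) = 0.1054 × 27.3 × 0.7789 = 2.241 mg/L.

t_c ≈ 1.42 d; D_c ≈ 2.24 mg/L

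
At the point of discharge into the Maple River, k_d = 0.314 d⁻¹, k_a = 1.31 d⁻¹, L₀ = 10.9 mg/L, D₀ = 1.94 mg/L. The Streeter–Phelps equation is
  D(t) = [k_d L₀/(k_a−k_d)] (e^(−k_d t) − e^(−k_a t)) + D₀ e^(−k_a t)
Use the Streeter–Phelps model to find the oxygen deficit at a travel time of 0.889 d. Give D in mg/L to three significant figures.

k_d L₀/(k_a−k_d) = 0.314×10.9/(1.31−0.314) = 3.423/0.9960 = 3.436 mg/L.
e^(−k_d t) = e^(−0.314×0.8890) = 0.7564; e^(−k_a t) = e^(−1.31×0.8890) = 0.3121.
D = 3.436 × (0.7564 − 0.3121) + 1.94 × 0.3121 = 1.527 + 0.6054 = 2.132 mg/L.

D ≈ 2.13 mg/L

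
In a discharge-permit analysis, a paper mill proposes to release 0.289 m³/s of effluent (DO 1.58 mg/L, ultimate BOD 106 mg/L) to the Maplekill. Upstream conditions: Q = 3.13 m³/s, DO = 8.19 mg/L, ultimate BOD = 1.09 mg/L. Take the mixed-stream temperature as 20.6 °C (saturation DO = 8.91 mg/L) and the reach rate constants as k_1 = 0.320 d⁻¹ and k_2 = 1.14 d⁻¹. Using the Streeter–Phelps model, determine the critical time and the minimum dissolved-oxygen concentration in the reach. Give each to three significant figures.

t_c ≈ 1.06 d; minimum DO ≈ 6.92 mg/L

Mixed DO = (3.13×8.19 + 0.289×1.58)/(3.13+0.289) = 26.09/3.419 = 7.631 mg/L.
Mixed L₀ = (3.13×1.09 + 0.289×106)/(3.419) = 34.05/3.419 = 9.958 mg/L.
Initial deficit D₀ = C_s − DO₀ = 8.91 − 7.631 = 1.279 mg/L.
t_c = (1/0.8200) ln[(1.14/0.320)(1 − 1.279×0.8200/(0.320×9.958))] = 1.220 × ln(2.390) = 1.063 d.
D_c = (0.320/1.14) × 9.958 × e^(−0.320×1.063) = 0.2807 × 9.958 × 0.7117 = 1.989 mg/L.
Minimum DO = 8.91 − 1.989 = 6.921 mg/L.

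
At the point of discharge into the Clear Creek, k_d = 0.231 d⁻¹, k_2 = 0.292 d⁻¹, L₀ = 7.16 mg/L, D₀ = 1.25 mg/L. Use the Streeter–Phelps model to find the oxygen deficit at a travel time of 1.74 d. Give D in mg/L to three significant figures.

D ≈ 2.58 mg/L

k_d L₀/(k_2−k_d) = 0.231×7.16/(0.292−0.231) = 1.654/0.06100 = 27.11 mg/L.
e^(−k_d t) = e^(−0.231×1.740) = 0.6690; e^(−k_2 t) = e^(−0.292×1.740) = 0.6016.
D = 27.11 × (0.6690 − 0.6016) + 1.25 × 0.6016 = 1.827 + 0.7521 = 2.579 mg/L.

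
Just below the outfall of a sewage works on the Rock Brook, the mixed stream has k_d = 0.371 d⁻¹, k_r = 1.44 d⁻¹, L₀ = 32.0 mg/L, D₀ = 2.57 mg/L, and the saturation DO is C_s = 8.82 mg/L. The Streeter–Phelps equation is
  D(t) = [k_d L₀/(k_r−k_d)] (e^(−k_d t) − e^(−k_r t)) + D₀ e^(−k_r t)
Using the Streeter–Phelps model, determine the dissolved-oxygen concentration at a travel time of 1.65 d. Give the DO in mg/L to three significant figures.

DO ≈ 3.59 mg/L

k_d L₀/(k_r−k_d) = 0.371×32.0/(1.44−0.371) = 11.87/1.069 = 11.11 mg/L.
e^(−k_d t) = e^(−0.371×1.650) = 0.5422; e^(−k_r t) = e^(−1.44×1.650) = 0.09292.
D = 11.11 × (0.5422 − 0.09292) + 2.57 × 0.09292 = 4.989 + 0.2388 = 5.228 mg/L.
DO = C_s − D = 8.82 − 5.228 = 3.592 mg/L.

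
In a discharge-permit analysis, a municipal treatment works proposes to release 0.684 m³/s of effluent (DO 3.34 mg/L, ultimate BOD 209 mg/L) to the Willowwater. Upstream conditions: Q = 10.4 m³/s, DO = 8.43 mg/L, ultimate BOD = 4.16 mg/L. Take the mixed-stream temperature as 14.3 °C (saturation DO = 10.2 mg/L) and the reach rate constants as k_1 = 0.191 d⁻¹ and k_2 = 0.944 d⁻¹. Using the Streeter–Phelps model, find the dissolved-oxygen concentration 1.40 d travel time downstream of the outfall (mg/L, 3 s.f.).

DO ≈ 7.52 mg/L

Mixed DO = (10.4×8.43 + 0.684×3.34)/(10.4+0.684) = 89.96/11.08 = 8.116 mg/L.
Mixed L₀ = (10.4×4.16 + 0.684×209)/(11.08) = 186.2/11.08 = 16.80 mg/L.
Initial deficit D₀ = C_s − DO₀ = 10.2 − 8.116 = 2.084 mg/L.
D(1.40) = [0.191×16.80/(0.944−0.191)](e^(−0.191×1.40) − e^(−0.944×1.40)) + 2.084 e^(−0.944×1.40)
= 4.262 × (0.7654 − 0.2667) + 2.084 × 0.2667 = 2.681 mg/L.
DO = 10.2 − 2.681 = 7.519 mg/L.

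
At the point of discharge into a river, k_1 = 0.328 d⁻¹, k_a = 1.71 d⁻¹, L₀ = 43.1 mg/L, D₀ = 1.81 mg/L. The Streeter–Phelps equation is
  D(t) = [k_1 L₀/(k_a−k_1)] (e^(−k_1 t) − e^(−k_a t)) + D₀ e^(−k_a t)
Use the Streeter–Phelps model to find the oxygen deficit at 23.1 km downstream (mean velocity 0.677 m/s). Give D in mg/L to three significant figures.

Travel time t = x/v = 23.1 km / (0.677 m/s) = 23100 m / 0.677 m/s = 34120 s = 0.3949 d.
k_1 L₀/(k_a−k_1) = 0.328×43.1/(1.71−0.328) = 14.14/1.382 = 10.23 mg/L.
e^(−k_1 t) = e^(−0.328×0.3949) = 0.8785; e^(−k_a t) = e^(−1.71×0.3949) = 0.5090.
D = 10.23 × (0.8785 − 0.5090) + 1.81 × 0.5090 = 3.780 + 0.9213 = 4.701 mg/L.

D ≈ 4.70 mg/L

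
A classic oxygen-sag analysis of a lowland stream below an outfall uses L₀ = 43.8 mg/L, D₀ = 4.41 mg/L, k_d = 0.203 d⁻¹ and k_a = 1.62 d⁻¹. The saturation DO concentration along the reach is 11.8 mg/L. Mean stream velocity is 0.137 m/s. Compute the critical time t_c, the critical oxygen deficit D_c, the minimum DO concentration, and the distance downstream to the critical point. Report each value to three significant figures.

t_c ≈ 0.609 d; D_c ≈ 4.85 mg/L; min DO ≈ 6.95 mg/L; x_c ≈ 7.21 km

With k_a/k_d = 7.980 and 1 − D₀(k_a−k_d)/(k_d L₀) = 0.2972,
t_c = ln(7.980 × 0.2972) / (1.62 − 0.203) = ln(2.372) / 1.417 = 0.8636/1.417 = 0.6094 d.
D_c = (k_d/k_a) L₀ e^(−k_d t_c) = (0.203/1.62) × 43.8 × e^(−0.203×0.6094) = 0.1253 × 43.8 × 0.8836 = 4.850 mg/L.
Minimum DO = C_s − D_c = 11.8 − 4.850 = 6.950 mg/L.
x_c = v t_c = 0.137 m/s × 0.6094 d × 86400 s/d = 7214 m ≈ 7.21 km.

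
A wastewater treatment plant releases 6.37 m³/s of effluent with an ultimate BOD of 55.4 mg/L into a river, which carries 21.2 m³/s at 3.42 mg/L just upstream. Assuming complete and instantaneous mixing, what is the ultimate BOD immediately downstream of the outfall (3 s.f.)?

Flow-weighted mixing: C = (Q_r C_r + Q_w C_w)/(Q_r + Q_w)
= (21.2×3.42 + 6.37×55.4)/(21.2 + 6.37) = 425.4/27.57 = 15.43 mg/L.

15.4 mg/L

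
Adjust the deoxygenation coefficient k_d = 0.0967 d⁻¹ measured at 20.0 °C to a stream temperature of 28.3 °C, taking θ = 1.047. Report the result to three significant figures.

k_d ≈ 0.142 d⁻¹

k_d(T₂) = k_d(T₁) · θ^(T₂−T₁) = 0.0967 × 1.047^(28.3−20.0)
= 0.0967 × 1.047^8.30 = 0.0967 × 1.464 = 0.1416 d⁻¹.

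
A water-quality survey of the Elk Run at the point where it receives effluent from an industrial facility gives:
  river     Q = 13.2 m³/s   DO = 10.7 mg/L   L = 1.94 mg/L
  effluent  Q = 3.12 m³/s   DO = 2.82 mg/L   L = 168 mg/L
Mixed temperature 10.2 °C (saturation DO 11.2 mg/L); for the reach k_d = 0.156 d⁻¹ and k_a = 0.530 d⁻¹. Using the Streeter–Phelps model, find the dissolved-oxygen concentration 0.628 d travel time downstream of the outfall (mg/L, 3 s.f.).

Mixed DO = (13.2×10.7 + 3.12×2.82)/(13.2+3.12) = 150.0/16.32 = 9.194 mg/L.
Mixed L₀ = (13.2×1.94 + 3.12×168)/(16.32) = 549.8/16.32 = 33.69 mg/L.
Initial deficit D₀ = C_s − DO₀ = 11.2 − 9.194 = 2.006 mg/L.
D(0.628) = [0.156×33.69/(0.530−0.156)](e^(−0.156×0.628) − e^(−0.530×0.628)) + 2.006 e^(−0.530×0.628)
= 14.05 × (0.9067 − 0.7169) + 2.006 × 0.7169 = 4.105 mg/L.
DO = 11.2 − 4.105 = 7.095 mg/L.

DO ≈ 7.09 mg/L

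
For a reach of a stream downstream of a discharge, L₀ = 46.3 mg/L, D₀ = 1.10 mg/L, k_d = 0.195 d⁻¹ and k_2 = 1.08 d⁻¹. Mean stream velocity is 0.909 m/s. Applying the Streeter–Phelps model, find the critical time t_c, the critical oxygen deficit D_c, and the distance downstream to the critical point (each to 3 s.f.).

t_c = [1/(k_2−k_d)] ln[(k_2/k_d)(1 − D₀(k_2−k_d)/(k_d L₀))]
= [1/(1.08−0.195)] ln[(1.08/0.195)(1 − 1.10×0.8850/(0.195×46.3))]
= (1/0.8850) ln[5.538 × 0.8922] = 1.130 × ln(4.941) = 1.130 × 1.598 = 1.805 d.
L(t_c) = L₀ e^(−k_d t_c) = 46.3 × 0.7033 = 32.56 mg/L, and at the critical point k_2 D_c = k_d L, so D_c = (0.195/1.08) × 32.56 = 5.879 mg/L.
x_c = v t_c = 0.909 m/s × 1.805 d × 86400 s/d = 141800 m ≈ 142 km.

t_c ≈ 1.81 d; D_c ≈ 5.88 mg/L; x_c ≈ 142 km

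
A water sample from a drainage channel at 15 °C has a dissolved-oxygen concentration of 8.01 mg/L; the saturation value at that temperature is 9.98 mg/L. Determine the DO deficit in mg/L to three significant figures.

D ≈ 1.97 mg/L

D = C_s − C = 9.98 − 8.01 = 1.97 mg/L.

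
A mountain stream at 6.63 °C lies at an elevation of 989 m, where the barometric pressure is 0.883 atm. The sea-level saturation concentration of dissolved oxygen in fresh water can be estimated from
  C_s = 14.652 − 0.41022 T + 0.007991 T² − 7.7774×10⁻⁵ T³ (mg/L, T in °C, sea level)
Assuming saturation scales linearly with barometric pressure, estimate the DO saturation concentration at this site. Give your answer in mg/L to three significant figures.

C_s ≈ 10.8 mg/L

At sea level: C_s = 14.652 − 0.41022×6.63 + 0.007991×6.63² − 7.7774×10⁻⁵×6.63³ = 12.26 mg/L.
Pressure correction: C_s' = 12.26 × 0.883 = 10.83 mg/L.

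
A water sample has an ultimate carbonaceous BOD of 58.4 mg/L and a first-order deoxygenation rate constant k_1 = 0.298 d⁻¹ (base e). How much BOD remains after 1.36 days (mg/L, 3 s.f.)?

L_t = L₀ e^(−k_1 t) = 58.4 × e^(−0.298×1.36) = 58.4 × 0.6668 = 38.94 mg/L.

L ≈ 38.9 mg/L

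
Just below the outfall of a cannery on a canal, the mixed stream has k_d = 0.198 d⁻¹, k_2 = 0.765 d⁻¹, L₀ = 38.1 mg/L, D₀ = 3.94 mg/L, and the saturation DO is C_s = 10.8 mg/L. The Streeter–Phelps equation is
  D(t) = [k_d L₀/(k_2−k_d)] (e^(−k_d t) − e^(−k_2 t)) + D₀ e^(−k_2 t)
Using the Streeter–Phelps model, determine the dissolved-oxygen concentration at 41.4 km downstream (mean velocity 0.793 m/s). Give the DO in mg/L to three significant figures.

Travel time t = x/v = 41.4 km / (0.793 m/s) = 41400 m / 0.793 m/s = 52210 s = 0.6042 d.
k_d L₀/(k_2−k_d) = 0.198×38.1/(0.765−0.198) = 7.544/0.5670 = 13.30 mg/L.
e^(−k_d t) = e^(−0.198×0.6042) = 0.8872; e^(−k_2 t) = e^(−0.765×0.6042) = 0.6299.
D = 13.30 × (0.8872 − 0.6299) + 3.94 × 0.6299 = 3.424 + 2.482 = 5.906 mg/L.
DO = C_s − D = 10.8 − 5.906 = 4.894 mg/L.

DO ≈ 4.89 mg/L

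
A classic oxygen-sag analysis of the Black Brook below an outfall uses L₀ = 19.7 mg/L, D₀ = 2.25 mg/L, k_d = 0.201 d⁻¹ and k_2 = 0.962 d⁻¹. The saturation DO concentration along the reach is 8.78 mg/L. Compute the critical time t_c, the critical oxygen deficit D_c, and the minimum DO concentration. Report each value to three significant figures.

t_c ≈ 1.31 d; D_c ≈ 3.16 mg/L; min DO ≈ 5.62 mg/L

With k_2/k_d = 4.786 and 1 − D₀(k_2−k_d)/(k_d L₀) = 0.5676,
t_c = ln(4.786 × 0.5676) / (0.962 − 0.201) = ln(2.716) / 0.7610 = 0.9993/0.7610 = 1.313 d.
L(t_c) = L₀ e^(−k_d t_c) = 19.7 × 0.7680 = 15.13 mg/L, and at the critical point k_2 D_c = k_d L, so D_c = (0.201/0.962) × 15.13 = 3.161 mg/L.
Minimum DO = C_s − D_c = 8.78 − 3.161 = 5.619 mg/L.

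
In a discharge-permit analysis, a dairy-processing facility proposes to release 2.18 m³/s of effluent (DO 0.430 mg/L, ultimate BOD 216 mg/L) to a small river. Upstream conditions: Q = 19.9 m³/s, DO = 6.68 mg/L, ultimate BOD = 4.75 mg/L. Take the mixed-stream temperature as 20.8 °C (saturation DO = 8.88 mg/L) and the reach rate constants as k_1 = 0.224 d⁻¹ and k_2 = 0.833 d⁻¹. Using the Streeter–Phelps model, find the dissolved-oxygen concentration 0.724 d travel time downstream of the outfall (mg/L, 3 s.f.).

Mixed DO = (19.9×6.68 + 2.18×0.430)/(19.9+2.18) = 133.9/22.08 = 6.063 mg/L.
Mixed L₀ = (19.9×4.75 + 2.18×216)/(22.08) = 565.4/22.08 = 25.61 mg/L.
Initial deficit D₀ = C_s − DO₀ = 8.88 − 6.063 = 2.817 mg/L.
D(0.724) = [0.224×25.61/(0.833−0.224)](e^(−0.224×0.724) − e^(−0.833×0.724)) + 2.817 e^(−0.833×0.724)
= 9.419 × (0.8503 − 0.5471) + 2.817 × 0.5471 = 4.397 mg/L.
DO = 8.88 − 4.397 = 4.483 mg/L.

DO ≈ 4.48 mg/L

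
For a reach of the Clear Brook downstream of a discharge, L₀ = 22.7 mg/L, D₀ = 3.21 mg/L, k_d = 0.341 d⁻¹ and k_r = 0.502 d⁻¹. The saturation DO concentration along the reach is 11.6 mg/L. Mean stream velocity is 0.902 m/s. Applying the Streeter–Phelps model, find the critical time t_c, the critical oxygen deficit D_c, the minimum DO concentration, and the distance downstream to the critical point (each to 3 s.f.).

t_c ≈ 1.97 d; D_c ≈ 7.87 mg/L; min DO ≈ 3.73 mg/L; x_c ≈ 154 km

At the critical point dD/dt = 0, so k_d L₀ e^(−k_d t) = k_r D. Substituting D(t) from the Streeter–Phelps equation and solving for t gives
t_c = ln[(k_r/k_d)(1 − D₀(k_r−k_d)/(k_d L₀))] / (k_r−k_d).
Here k_r−k_d = 0.1610 d⁻¹ and 1 − D₀(k_r−k_d)/(k_d L₀) = 1 − 3.21×0.1610/(0.341×22.7) = 0.9332, so
t_c = ln(1.472 × 0.9332) / 0.1610 = 0.3176 / 0.1610 = 1.973 d.
D_c = (k_d/k_r) L₀ e^(−k_d t_c) = (0.341/0.502) × 22.7 × e^(−0.341×1.973) = 0.6793 × 22.7 × 0.5103 = 7.869 mg/L.
Minimum DO = C_s − D_c = 11.6 − 7.869 = 3.731 mg/L.
x_c = v t_c = 0.902 m/s × 1.973 d × 86400 s/d = 153700 m ≈ 154 km.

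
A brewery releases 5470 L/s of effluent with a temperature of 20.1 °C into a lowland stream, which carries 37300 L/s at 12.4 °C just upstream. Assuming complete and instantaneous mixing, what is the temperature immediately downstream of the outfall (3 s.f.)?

Flow-weighted mixing: C = (Q_r C_r + Q_w C_w)/(Q_r + Q_w)
= (37300×12.4 + 5470×20.1)/(37300 + 5470) = 572500/42770 = 13.38 °C.

13.4 °C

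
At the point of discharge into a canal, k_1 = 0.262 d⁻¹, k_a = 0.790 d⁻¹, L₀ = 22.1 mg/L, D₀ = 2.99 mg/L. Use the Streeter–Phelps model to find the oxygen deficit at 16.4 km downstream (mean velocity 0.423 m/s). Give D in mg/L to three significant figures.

Travel time t = x/v = 16.4 km / (0.423 m/s) = 16400 m / 0.423 m/s = 38770 s = 0.4487 d.
k_1 L₀/(k_a−k_1) = 0.262×22.1/(0.790−0.262) = 5.790/0.5280 = 10.97 mg/L.
e^(−k_1 t) = e^(−0.262×0.4487) = 0.8891; e^(−k_a t) = e^(−0.790×0.4487) = 0.7015.
D = 10.97 × (0.8891 − 0.7015) + 2.99 × 0.7015 = 2.057 + 2.098 = 4.154 mg/L.

D ≈ 4.15 mg/L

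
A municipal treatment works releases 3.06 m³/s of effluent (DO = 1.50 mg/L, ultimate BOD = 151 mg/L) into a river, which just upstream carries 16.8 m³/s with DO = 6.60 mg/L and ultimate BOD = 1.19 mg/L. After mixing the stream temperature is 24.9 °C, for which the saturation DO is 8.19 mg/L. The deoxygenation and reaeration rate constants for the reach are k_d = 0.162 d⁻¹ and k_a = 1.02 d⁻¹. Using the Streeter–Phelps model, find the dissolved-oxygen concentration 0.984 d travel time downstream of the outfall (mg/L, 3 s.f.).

DO ≈ 5.09 mg/L

Mixed DO = (16.8×6.60 + 3.06×1.50)/(16.8+3.06) = 115.5/19.86 = 5.814 mg/L.
Mixed L₀ = (16.8×1.19 + 3.06×151)/(19.86) = 482.1/19.86 = 24.27 mg/L.
Initial deficit D₀ = C_s − DO₀ = 8.19 − 5.814 = 2.376 mg/L.
D(0.984) = [0.162×24.27/(1.02−0.162)](e^(−0.162×0.984) − e^(−1.02×0.984)) + 2.376 e^(−1.02×0.984)
= 4.583 × (0.8526 − 0.3665) + 2.376 × 0.3665 = 3.099 mg/L.
DO = 8.19 − 3.099 = 5.091 mg/L.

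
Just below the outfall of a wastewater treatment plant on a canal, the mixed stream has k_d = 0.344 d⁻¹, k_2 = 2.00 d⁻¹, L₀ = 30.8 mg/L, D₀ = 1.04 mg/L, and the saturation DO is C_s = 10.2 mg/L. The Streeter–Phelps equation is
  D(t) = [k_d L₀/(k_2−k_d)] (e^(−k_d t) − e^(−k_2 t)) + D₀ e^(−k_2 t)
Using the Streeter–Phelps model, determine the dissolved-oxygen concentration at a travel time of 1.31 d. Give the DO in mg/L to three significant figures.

k_d L₀/(k_2−k_d) = 0.344×30.8/(2.00−0.344) = 10.60/1.656 = 6.398 mg/L.
e^(−k_d t) = e^(−0.344×1.310) = 0.6372; e^(−k_2 t) = e^(−2.00×1.310) = 0.07280.
D = 6.398 × (0.6372 − 0.07280) + 1.04 × 0.07280 = 3.611 + 0.07571 = 3.687 mg/L.
DO = C_s − D = 10.2 − 3.687 = 6.513 mg/L.

DO ≈ 6.51 mg/L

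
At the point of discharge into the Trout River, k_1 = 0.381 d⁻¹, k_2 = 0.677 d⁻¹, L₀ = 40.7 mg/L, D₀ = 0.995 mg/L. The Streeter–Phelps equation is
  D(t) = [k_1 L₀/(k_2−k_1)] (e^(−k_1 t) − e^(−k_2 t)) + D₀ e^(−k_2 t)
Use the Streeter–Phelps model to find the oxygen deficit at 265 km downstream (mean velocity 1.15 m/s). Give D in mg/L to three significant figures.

D ≈ 10.5 mg/L

Travel time t = x/v = 265 km / (1.15 m/s) = 265000 m / 1.15 m/s = 230400 s = 2.667 d.
k_1 L₀/(k_2−k_1) = 0.381×40.7/(0.677−0.381) = 15.51/0.2960 = 52.39 mg/L.
e^(−k_1 t) = e^(−0.381×2.667) = 0.3620; e^(−k_2 t) = e^(−0.677×2.667) = 0.1644.
D = 52.39 × (0.3620 − 0.1644) + 0.995 × 0.1644 = 10.35 + 0.1636 = 10.52 mg/L.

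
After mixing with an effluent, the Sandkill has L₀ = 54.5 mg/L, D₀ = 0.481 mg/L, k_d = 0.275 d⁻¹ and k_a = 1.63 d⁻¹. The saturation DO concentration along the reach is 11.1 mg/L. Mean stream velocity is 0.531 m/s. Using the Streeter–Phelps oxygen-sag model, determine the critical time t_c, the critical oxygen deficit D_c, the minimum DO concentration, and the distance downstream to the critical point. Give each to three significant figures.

With k_a/k_d = 5.927 and 1 − D₀(k_a−k_d)/(k_d L₀) = 0.9565,
t_c = ln(5.927 × 0.9565) / (1.63 − 0.275) = ln(5.670) / 1.355 = 1.735/1.355 = 1.281 d.
D_c = (k_d/k_a) L₀ e^(−k_d t_c) = (0.275/1.63) × 54.5 × e^(−0.275×1.281) = 0.1687 × 54.5 × 0.7032 = 6.466 mg/L.
Minimum DO = C_s − D_c = 11.1 − 6.466 = 4.634 mg/L.
x_c = v t_c = 0.531 m/s × 1.281 d × 86400 s/d = 58750 m ≈ 58.7 km.

t_c ≈ 1.28 d; D_c ≈ 6.47 mg/L; min DO ≈ 4.63 mg/L; x_c ≈ 58.7 km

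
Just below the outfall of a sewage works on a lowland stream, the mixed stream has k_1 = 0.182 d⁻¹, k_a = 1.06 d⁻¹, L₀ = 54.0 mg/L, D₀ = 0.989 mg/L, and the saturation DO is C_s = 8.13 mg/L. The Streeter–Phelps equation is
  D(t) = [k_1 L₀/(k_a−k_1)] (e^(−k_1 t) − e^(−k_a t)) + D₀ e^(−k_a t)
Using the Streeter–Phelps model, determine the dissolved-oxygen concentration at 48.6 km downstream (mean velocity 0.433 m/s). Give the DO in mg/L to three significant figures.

Travel time t = x/v = 48.6 km / (0.433 m/s) = 48600 m / 0.433 m/s = 112200 s = 1.299 d.
k_1 L₀/(k_a−k_1) = 0.182×54.0/(1.06−0.182) = 9.828/0.8780 = 11.19 mg/L.
e^(−k_1 t) = e^(−0.182×1.299) = 0.7894; e^(−k_a t) = e^(−1.06×1.299) = 0.2523.
D = 11.19 × (0.7894 − 0.2523) + 0.989 × 0.2523 = 6.012 + 0.2496 = 6.262 mg/L.
DO = C_s − D = 8.13 − 6.262 = 1.868 mg/L.

DO ≈ 1.87 mg/L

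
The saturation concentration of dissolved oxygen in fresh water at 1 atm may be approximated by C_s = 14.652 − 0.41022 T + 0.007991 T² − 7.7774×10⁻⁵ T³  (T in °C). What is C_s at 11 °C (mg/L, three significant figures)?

C_s ≈ 11.0 mg/L

C_s = 14.652 − 0.41022×11 + 0.007991×11² − 7.7774×10⁻⁵×11³ = 11.00 mg/L.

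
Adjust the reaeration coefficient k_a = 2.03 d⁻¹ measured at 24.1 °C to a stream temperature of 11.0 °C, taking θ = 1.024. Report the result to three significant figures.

k_a ≈ 1.49 d⁻¹

k_a(T₂) = k_a(T₁) · θ^(T₂−T₁) = 2.03 × 1.024^(11.0−24.1)
= 2.03 × 1.024^-13.1 = 2.03 × 0.7329 = 1.488 d⁻¹.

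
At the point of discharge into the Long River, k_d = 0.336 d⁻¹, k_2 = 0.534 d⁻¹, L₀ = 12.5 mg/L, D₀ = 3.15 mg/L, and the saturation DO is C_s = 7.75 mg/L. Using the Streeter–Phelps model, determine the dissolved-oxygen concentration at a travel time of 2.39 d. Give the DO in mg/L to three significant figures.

k_d L₀/(k_2−k_d) = 0.336×12.5/(0.534−0.336) = 4.200/0.1980 = 21.21 mg/L.
e^(−k_d t) = e^(−0.336×2.390) = 0.4480; e^(−k_2 t) = e^(−0.534×2.390) = 0.2791.
D = 21.21 × (0.4480 − 0.2791) + 3.15 × 0.2791 = 3.582 + 0.8791 = 4.462 mg/L.
DO = C_s − D = 7.75 − 4.462 = 3.288 mg/L.

DO ≈ 3.29 mg/L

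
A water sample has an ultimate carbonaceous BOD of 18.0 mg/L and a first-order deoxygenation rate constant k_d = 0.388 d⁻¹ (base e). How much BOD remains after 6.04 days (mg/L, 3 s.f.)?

L_t = L₀ e^(−k_d t) = 18.0 × e^(−0.388×6.04) = 18.0 × 0.09599 = 1.728 mg/L.

L ≈ 1.73 mg/L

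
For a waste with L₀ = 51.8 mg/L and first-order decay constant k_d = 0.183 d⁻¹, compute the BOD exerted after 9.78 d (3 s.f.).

y_t = L₀(1 − e^(−k_d t)) = 51.8 × (1 − e^(−0.183×9.78))
= 51.8 × (1 − 0.1670) = 51.8 × 0.8330 = 43.15 mg/L.

y ≈ 43.1 mg/L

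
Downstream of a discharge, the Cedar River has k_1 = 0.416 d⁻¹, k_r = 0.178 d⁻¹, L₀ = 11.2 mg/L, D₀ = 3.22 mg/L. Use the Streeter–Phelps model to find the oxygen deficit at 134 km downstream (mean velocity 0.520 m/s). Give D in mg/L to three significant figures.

Travel time t = x/v = 134 km / (0.520 m/s) = 134000 m / 0.520 m/s = 257700 s = 2.983 d.
k_1 L₀/(k_r−k_1) = 0.416×11.2/(0.178−0.416) = 4.659/-0.2380 = -19.58 mg/L.
e^(−k_1 t) = e^(−0.416×2.983) = 0.2892; e^(−k_r t) = e^(−0.178×2.983) = 0.5881.
D = -19.58 × (0.2892 − 0.5881) + 3.22 × 0.5881 = 5.852 + 1.894 = 7.745 mg/L.

D ≈ 7.75 mg/L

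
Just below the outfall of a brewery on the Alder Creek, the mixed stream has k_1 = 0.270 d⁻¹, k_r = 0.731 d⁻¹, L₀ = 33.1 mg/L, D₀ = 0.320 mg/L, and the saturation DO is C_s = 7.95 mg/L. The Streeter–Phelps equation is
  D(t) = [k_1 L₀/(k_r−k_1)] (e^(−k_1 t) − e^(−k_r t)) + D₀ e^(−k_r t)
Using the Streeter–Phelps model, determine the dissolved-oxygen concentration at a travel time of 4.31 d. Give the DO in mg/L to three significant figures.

k_1 L₀/(k_r−k_1) = 0.270×33.1/(0.731−0.270) = 8.937/0.4610 = 19.39 mg/L.
e^(−k_1 t) = e^(−0.270×4.310) = 0.3123; e^(−k_r t) = e^(−0.731×4.310) = 0.04283.
D = 19.39 × (0.3123 − 0.04283) + 0.320 × 0.04283 = 5.225 + 0.01370 = 5.238 mg/L.
DO = C_s − D = 7.95 − 5.238 = 2.712 mg/L.

DO ≈ 2.71 mg/L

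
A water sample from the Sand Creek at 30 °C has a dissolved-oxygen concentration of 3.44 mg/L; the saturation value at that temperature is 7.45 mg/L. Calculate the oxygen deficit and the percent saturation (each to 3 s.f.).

D = C_s − C = 7.45 − 3.44 = 4.01 mg/L.
% saturation = 3.44/7.45 × 100 = 46.2 %.

D ≈ 4.01 mg/L; 46.2 % saturation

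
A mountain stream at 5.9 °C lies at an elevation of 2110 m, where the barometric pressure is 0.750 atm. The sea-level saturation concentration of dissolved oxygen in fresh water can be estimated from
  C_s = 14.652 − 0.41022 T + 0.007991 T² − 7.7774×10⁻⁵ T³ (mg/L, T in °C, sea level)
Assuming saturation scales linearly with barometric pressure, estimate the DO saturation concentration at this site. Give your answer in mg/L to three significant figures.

At sea level: C_s = 14.652 − 0.41022×5.9 + 0.007991×5.9² − 7.7774×10⁻⁵×5.9³ = 12.49 mg/L.
Pressure correction: C_s' = 12.49 × 0.750 = 9.370 mg/L.

C_s ≈ 9.37 mg/L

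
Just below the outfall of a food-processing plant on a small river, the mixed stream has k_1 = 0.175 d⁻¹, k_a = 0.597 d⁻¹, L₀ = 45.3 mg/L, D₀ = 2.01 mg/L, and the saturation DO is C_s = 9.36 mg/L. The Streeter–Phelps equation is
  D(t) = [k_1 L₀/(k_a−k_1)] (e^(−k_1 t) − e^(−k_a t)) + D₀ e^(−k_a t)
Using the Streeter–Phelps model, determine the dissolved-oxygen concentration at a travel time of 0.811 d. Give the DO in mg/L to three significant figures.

DO ≈ 3.40 mg/L

k_1 L₀/(k_a−k_1) = 0.175×45.3/(0.597−0.175) = 7.927/0.4220 = 18.79 mg/L.
e^(−k_1 t) = e^(−0.175×0.8110) = 0.8677; e^(−k_a t) = e^(−0.597×0.8110) = 0.6162.
D = 18.79 × (0.8677 − 0.6162) + 2.01 × 0.6162 = 4.724 + 1.239 = 5.963 mg/L.
DO = C_s − D = 9.36 − 5.963 = 3.397 mg/L.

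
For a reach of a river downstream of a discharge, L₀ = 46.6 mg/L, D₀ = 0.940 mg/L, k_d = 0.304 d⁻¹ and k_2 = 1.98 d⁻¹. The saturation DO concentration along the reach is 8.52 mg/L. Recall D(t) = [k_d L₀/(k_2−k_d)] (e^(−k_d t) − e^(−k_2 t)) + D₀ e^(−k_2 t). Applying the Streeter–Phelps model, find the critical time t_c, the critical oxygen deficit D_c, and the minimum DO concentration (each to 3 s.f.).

t_c ≈ 1.05 d; D_c ≈ 5.20 mg/L; min DO ≈ 3.32 mg/L

With k_2/k_d = 6.513 and 1 − D₀(k_2−k_d)/(k_d L₀) = 0.8888,
t_c = ln(6.513 × 0.8888) / (1.98 − 0.304) = ln(5.789) / 1.676 = 1.756/1.676 = 1.048 d.
L(t_c) = L₀ e^(−k_d t_c) = 46.6 × 0.7272 = 33.89 mg/L, and at the critical point k_2 D_c = k_d L, so D_c = (0.304/1.98) × 33.89 = 5.203 mg/L.
Minimum DO = C_s − D_c = 8.52 − 5.203 = 3.317 mg/L.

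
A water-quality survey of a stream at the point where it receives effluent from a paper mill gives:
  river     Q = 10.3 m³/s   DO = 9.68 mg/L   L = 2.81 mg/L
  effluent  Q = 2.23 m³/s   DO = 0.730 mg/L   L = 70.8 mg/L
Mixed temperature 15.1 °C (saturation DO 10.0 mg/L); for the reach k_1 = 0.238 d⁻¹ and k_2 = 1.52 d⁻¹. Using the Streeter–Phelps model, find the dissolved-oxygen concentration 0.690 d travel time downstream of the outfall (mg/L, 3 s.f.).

DO ≈ 7.95 mg/L

Mixed DO = (10.3×9.68 + 2.23×0.730)/(10.3+2.23) = 101.3/12.53 = 8.087 mg/L.
Mixed L₀ = (10.3×2.81 + 2.23×70.8)/(12.53) = 186.8/12.53 = 14.91 mg/L.
Initial deficit D₀ = C_s − DO₀ = 10.0 − 8.087 = 1.913 mg/L.
D(0.690) = [0.238×14.91/(1.52−0.238)](e^(−0.238×0.690) − e^(−1.52×0.690)) + 1.913 e^(−1.52×0.690)
= 2.768 × (0.8486 − 0.3504) + 1.913 × 0.3504 = 2.049 mg/L.
DO = 10.0 − 2.049 = 7.951 mg/L.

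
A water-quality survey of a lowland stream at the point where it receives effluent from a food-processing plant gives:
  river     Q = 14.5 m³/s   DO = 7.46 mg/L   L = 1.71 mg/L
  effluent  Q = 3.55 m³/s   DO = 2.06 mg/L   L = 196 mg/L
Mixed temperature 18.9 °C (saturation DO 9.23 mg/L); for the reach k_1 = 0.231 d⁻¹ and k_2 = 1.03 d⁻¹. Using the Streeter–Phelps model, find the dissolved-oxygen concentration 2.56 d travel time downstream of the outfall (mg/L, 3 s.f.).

DO ≈ 3.46 mg/L

Mixed DO = (14.5×7.46 + 3.55×2.06)/(14.5+3.55) = 115.5/18.05 = 6.398 mg/L.
Mixed L₀ = (14.5×1.71 + 3.55×196)/(18.05) = 720.6/18.05 = 39.92 mg/L.
Initial deficit D₀ = C_s − DO₀ = 9.23 − 6.398 = 2.832 mg/L.
D(2.56) = [0.231×39.92/(1.03−0.231)](e^(−0.231×2.56) − e^(−1.03×2.56)) + 2.832 e^(−1.03×2.56)
= 11.54 × (0.5536 − 0.07159) + 2.832 × 0.07159 = 5.766 mg/L.
DO = 9.23 − 5.766 = 3.464 mg/L.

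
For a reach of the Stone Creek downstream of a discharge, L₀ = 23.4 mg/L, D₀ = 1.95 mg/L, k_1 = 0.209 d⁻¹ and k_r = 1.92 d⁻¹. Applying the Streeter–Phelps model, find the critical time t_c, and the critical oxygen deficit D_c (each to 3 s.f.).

At the critical point dD/dt = 0, so k_1 L₀ e^(−k_1 t) = k_r D. Substituting D(t) from the Streeter–Phelps equation and solving for t gives
t_c = ln[(k_r/k_1)(1 − D₀(k_r−k_1)/(k_1 L₀))] / (k_r−k_1).
Here k_r−k_1 = 1.711 d⁻¹ and 1 − D₀(k_r−k_1)/(k_1 L₀) = 1 − 1.95×1.711/(0.209×23.4) = 0.3178, so
t_c = ln(9.187 × 0.3178) / 1.711 = 1.071 / 1.711 = 0.6262 d.
L(t_c) = L₀ e^(−k_1 t_c) = 23.4 × 0.8773 = 20.53 mg/L, and at the critical point k_r D_c = k_1 L, so D_c = (0.209/1.92) × 20.53 = 2.235 mg/L.

t_c ≈ 0.626 d; D_c ≈ 2.23 mg/L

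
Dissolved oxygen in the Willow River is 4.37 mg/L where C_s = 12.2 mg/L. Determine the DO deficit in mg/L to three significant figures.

D = C_s − C = 12.2 − 4.37 = 7.83 mg/L.

D ≈ 7.83 mg/L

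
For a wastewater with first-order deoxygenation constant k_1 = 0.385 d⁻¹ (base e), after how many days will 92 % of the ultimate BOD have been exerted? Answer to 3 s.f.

y/L₀ = 1 − e^(−k_1 t) = 0.92 ⇒ e^(−k_1 t) = 0.0800
t = −ln(0.0800) / 0.385 = 2.526 / 0.385 = 6.560 d.

t ≈ 6.56 d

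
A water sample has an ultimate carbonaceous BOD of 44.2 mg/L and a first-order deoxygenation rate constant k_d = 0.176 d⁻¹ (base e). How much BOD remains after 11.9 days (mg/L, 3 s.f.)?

L_t = L₀ e^(−k_d t) = 44.2 × e^(−0.176×11.9) = 44.2 × 0.1231 = 5.443 mg/L.

L ≈ 5.44 mg/L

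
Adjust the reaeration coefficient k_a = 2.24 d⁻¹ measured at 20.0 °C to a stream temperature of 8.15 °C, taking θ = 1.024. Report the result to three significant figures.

k_a(T₂) = k_a(T₁) · θ^(T₂−T₁) = 2.24 × 1.024^(8.15−20.0)
= 2.24 × 1.024^-11.8 = 2.24 × 0.7550 = 1.691 d⁻¹.

k_a ≈ 1.69 d⁻¹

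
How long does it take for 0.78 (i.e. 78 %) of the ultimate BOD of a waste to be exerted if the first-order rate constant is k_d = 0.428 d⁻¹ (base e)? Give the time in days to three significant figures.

t ≈ 3.54 d

y/L₀ = 1 − e^(−k_d t) = 0.78 ⇒ e^(−k_d t) = 0.220
t = −ln(0.220) / 0.428 = 1.514 / 0.428 = 3.538 d.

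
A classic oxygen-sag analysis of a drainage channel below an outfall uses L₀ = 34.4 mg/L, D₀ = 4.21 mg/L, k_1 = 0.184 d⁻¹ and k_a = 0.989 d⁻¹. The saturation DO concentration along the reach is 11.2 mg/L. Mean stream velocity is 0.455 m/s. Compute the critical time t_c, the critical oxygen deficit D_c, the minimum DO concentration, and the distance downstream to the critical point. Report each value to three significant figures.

t_c ≈ 1.14 d; D_c ≈ 5.19 mg/L; min DO ≈ 6.01 mg/L; x_c ≈ 44.7 km

With k_a/k_1 = 5.375 and 1 − D₀(k_a−k_1)/(k_1 L₀) = 0.4646,
t_c = ln(5.375 × 0.4646) / (0.989 − 0.184) = ln(2.497) / 0.8050 = 0.9151/0.8050 = 1.137 d.
L(t_c) = L₀ e^(−k_1 t_c) = 34.4 × 0.8113 = 27.91 mg/L, and at the critical point k_a D_c = k_1 L, so D_c = (0.184/0.989) × 27.91 = 5.192 mg/L.
Minimum DO = C_s − D_c = 11.2 − 5.192 = 6.008 mg/L.
x_c = v t_c = 0.455 m/s × 1.137 d × 86400 s/d = 44690 m ≈ 44.7 km.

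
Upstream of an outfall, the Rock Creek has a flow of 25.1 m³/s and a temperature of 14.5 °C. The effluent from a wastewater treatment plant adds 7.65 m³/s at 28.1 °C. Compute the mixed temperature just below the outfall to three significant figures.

17.7 °C

Flow-weighted mixing: C = (Q_r C_r + Q_w C_w)/(Q_r + Q_w)
= (25.1×14.5 + 7.65×28.1)/(25.1 + 7.65) = 578.9/32.75 = 17.68 °C.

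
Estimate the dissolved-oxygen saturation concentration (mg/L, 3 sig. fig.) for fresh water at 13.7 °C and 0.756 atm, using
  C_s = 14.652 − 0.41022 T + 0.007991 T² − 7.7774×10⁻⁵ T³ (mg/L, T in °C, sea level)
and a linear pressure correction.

C_s ≈ 7.81 mg/L

At sea level: C_s = 14.652 − 0.41022×13.7 + 0.007991×13.7² − 7.7774×10⁻⁵×13.7³ = 10.33 mg/L.
Pressure correction: C_s' = 10.33 × 0.756 = 7.811 mg/L.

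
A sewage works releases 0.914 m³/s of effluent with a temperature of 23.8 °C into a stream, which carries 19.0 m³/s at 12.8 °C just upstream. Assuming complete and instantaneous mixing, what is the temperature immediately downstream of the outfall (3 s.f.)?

Flow-weighted mixing: C = (Q_r C_r + Q_w C_w)/(Q_r + Q_w)
= (19.0×12.8 + 0.914×23.8)/(19.0 + 0.914) = 265.0/19.91 = 13.30 °C.

13.3 °C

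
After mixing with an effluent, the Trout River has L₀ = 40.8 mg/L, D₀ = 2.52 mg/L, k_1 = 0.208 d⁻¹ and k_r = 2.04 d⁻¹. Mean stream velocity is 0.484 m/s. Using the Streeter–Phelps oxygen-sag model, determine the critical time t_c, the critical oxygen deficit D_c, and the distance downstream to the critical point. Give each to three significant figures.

t_c ≈ 0.818 d; D_c ≈ 3.51 mg/L; x_c ≈ 34.2 km

t_c = [1/(k_r−k_1)] ln[(k_r/k_1)(1 − D₀(k_r−k_1)/(k_1 L₀))]
= [1/(2.04−0.208)] ln[(2.04/0.208)(1 − 2.52×1.832/(0.208×40.8))]
= (1/1.832) ln[9.808 × 0.4560] = 0.5459 × ln(4.472) = 0.5459 × 1.498 = 0.8176 d.
D_c = (k_1/k_r) L₀ e^(−k_1 t_c) = (0.208/2.04) × 40.8 × e^(−0.208×0.8176) = 0.1020 × 40.8 × 0.8436 = 3.509 mg/L.
x_c = v t_c = 0.484 m/s × 0.8176 d × 86400 s/d = 34190 m ≈ 34.2 km.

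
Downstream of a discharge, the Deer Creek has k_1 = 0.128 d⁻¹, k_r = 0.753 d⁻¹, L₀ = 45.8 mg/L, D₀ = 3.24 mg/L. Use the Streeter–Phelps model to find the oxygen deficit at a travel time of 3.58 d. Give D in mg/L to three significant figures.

k_1 L₀/(k_r−k_1) = 0.128×45.8/(0.753−0.128) = 5.862/0.6250 = 9.380 mg/L.
e^(−k_1 t) = e^(−0.128×3.580) = 0.6324; e^(−k_r t) = e^(−0.753×3.580) = 0.06749.
D = 9.380 × (0.6324 − 0.06749) + 3.24 × 0.06749 = 5.299 + 0.2187 = 5.517 mg/L.

D ≈ 5.52 mg/L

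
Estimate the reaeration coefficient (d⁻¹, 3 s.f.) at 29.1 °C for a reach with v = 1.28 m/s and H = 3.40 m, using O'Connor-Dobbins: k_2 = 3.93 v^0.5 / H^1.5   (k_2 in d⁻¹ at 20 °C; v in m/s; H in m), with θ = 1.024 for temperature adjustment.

k_2(20) = 3.93 × 1.28^0.5 / 3.40^1.5 = 3.93 × 1.131 / 6.269 = 0.7092 d⁻¹.
k_2(29.1) = 0.7092 × 1.024^(29.1−20) = 0.7092 × 1.241 = 0.8801 d⁻¹.

k_2 ≈ 0.880 d⁻¹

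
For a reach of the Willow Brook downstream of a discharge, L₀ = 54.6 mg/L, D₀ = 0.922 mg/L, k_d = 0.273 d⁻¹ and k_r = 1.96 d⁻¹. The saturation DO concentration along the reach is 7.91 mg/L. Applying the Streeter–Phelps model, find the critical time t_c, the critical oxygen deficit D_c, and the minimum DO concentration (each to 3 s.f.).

At the critical point dD/dt = 0, so k_d L₀ e^(−k_d t) = k_r D. Substituting D(t) from the Streeter–Phelps equation and solving for t gives
t_c = ln[(k_r/k_d)(1 − D₀(k_r−k_d)/(k_d L₀))] / (k_r−k_d).
Here k_r−k_d = 1.687 d⁻¹ and 1 − D₀(k_r−k_d)/(k_d L₀) = 1 − 0.922×1.687/(0.273×54.6) = 0.8957, so
t_c = ln(7.179 × 0.8957) / 1.687 = 1.861 / 1.687 = 1.103 d.
L(t_c) = L₀ e^(−k_d t_c) = 54.6 × 0.7400 = 40.40 mg/L, and at the critical point k_r D_c = k_d L, so D_c = (0.273/1.96) × 40.40 = 5.627 mg/L.
Minimum DO = C_s − D_c = 7.91 − 5.627 = 2.283 mg/L.

t_c ≈ 1.10 d; D_c ≈ 5.63 mg/L; min DO ≈ 2.28 mg/L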